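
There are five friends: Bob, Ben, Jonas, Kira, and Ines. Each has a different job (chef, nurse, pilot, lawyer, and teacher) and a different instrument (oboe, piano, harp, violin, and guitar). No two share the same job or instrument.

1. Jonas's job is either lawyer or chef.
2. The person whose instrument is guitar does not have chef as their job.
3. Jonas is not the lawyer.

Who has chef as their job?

With clues 1–3, Ben, Bob, Ines, and Kira are impossible for the one with job chef.
That leaves Jonas.

Jonas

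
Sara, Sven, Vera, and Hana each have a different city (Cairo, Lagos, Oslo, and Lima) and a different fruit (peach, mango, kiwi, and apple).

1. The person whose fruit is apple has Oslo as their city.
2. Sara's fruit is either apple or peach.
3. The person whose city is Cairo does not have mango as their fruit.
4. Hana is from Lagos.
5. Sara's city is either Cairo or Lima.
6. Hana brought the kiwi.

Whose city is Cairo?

With clues 1–4, Hana is impossible for the one with city Cairo.
With clues 1–6, Sven and Vera are impossible for the one with city Cairo.
That leaves Sara.

Sara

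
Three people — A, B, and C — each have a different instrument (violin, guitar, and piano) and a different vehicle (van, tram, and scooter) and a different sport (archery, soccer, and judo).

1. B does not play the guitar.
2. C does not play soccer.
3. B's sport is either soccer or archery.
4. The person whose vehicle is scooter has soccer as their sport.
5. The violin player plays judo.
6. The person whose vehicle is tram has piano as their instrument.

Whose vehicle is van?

With clues 1–6, A and B are impossible for the one with vehicle van.
That leaves C.

C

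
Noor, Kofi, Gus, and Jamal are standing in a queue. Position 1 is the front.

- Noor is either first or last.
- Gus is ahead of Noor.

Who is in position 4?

With clues 1–2, Gus, Jamal, and Kofi are ruled out for position 4.
So position 4 is Noor.

Noor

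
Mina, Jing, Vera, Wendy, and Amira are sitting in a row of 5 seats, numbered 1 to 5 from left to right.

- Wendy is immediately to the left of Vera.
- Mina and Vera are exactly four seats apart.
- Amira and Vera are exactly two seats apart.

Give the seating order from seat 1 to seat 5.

From clue 1: Vera is in {2,3,4,5}.
From clues 1–2: Mina → seat 1, Wendy → seat 4, Vera → seat 5.
From clues 1–3: Jing → seat 2, Amira → seat 3.

Mina, Jing, Amira, Wendy, Vera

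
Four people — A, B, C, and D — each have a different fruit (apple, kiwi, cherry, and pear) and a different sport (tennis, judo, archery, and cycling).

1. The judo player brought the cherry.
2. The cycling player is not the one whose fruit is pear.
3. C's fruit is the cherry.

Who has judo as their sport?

With clues 1–3, A, B, and D are impossible for the one with sport judo.
That leaves C.

C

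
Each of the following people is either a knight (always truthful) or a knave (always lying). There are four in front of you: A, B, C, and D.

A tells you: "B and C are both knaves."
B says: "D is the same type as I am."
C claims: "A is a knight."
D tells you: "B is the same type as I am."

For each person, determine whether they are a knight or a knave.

A: knave, B: knight, C: knave, D: knight

Consider A. Suppose A is a knight.
Then no assignment of the remaining roles makes every statement match its speaker's type — contradiction.
So A is a knave.
With that fixed, C's statement is false, so C is a knave.
Consider B. Suppose B is a knave.
Then A's statement comes out true, contradicting A being a knave.
So B is a knight.
Consider D. Suppose D is a knave.
Then B's statement comes out false, contradicting B being a knight.
So D is a knight.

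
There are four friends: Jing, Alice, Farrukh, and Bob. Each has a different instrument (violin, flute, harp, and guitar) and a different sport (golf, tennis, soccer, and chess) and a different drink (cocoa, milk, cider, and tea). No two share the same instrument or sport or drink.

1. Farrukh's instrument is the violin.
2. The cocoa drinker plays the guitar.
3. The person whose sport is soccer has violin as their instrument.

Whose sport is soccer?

With clues 1–3, Alice, Bob, and Jing are impossible for the one with sport soccer.
That leaves Farrukh.

Farrukh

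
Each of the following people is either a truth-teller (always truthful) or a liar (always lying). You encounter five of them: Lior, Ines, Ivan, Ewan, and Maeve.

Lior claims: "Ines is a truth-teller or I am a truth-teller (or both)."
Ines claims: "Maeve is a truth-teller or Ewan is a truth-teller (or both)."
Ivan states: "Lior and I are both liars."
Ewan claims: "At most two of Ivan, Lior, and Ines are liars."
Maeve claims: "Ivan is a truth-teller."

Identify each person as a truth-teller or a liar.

Consider Lior. Suppose Lior is a liar.
Then whichever role Ivan has, Ivan's statement has the wrong truth value — contradiction.
So Lior is a truth-teller.
With that fixed, Ivan's statement is false, so Ivan is a liar.
With that fixed, Ewan's statement is true, so Ewan is a truth-teller.
With that fixed, Maeve's statement is false, so Maeve is a liar.
With that fixed, Ines's statement is true, so Ines is a truth-teller.

Lior: truth-teller, Ines: truth-teller, Ivan: liar, Ewan: truth-teller, Maeve: liar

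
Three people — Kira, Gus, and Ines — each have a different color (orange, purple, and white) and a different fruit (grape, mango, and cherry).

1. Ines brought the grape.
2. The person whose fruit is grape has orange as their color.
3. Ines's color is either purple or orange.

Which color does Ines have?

With clues 1–2, purple and white are impossible for Ines's color.
That leaves orange.

orange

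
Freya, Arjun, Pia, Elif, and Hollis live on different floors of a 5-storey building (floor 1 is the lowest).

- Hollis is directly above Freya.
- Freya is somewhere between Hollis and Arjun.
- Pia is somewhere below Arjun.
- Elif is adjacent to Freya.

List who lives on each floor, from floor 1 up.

From clue 1: Freya is in {1,2,3,4}.
From clues 1–2: Freya is in {2,3,4}.
From clues 1–3: Freya is in {3,4}.
From clues 1–4: Pia → floor 1, Arjun → floor 2, Elif → floor 3, Freya → floor 4, Hollis → floor 5.

Pia, Arjun, Elif, Freya, Hollis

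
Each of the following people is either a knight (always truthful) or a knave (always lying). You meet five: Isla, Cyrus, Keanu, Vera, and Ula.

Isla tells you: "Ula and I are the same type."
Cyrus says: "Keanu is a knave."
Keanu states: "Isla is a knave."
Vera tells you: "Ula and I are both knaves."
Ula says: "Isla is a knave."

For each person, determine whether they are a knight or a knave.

Consider Isla. Suppose Isla is a knight.
Then no assignment of the remaining roles makes every statement match its speaker's type — contradiction.
So Isla is a knave.
With that fixed, Keanu's statement is true, so Keanu is a knight.
With that fixed, Ula's statement is true, so Ula is a knight.
With that fixed, Cyrus's statement is false, so Cyrus is a knave.
With that fixed, Vera's statement is false, so Vera is a knave.

Isla: knave, Cyrus: knave, Keanu: knight, Vera: knave, Ula: knight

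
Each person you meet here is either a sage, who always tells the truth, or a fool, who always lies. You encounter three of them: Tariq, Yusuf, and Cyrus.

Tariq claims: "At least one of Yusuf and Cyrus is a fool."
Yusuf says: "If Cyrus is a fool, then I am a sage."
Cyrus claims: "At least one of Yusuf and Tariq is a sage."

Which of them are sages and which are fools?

Consider Tariq. Suppose Tariq is a sage.
Then no assignment of the remaining roles makes every statement match its speaker's type — contradiction.
So Tariq is a fool.
Consider Yusuf. Suppose Yusuf is a fool.
Then Tariq's statement comes out true, contradicting Tariq being a fool.
So Yusuf is a sage.
With that fixed, Cyrus's statement is true, so Cyrus is a sage.

Tariq: fool, Yusuf: sage, Cyrus: sage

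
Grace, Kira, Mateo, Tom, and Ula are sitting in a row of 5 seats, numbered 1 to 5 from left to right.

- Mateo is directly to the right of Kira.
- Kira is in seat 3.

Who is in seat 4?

Mateo

With clues 1–2, Grace, Kira, Tom, and Ula are ruled out for seat 4.
So seat 4 is Mateo.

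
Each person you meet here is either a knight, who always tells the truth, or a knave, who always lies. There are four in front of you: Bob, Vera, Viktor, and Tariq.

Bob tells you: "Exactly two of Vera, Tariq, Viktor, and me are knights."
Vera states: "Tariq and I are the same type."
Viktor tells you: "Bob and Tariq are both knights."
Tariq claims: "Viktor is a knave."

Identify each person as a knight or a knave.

Consider Bob. Suppose Bob is a knight.
Then no assignment of the remaining roles makes every statement match its speaker's type — contradiction.
So Bob is a knave.
With that fixed, Viktor's statement is false, so Viktor is a knave.
With that fixed, Tariq's statement is true, so Tariq is a knight.
Consider Vera. Suppose Vera is a knight.
Then Bob's statement comes out true, contradicting Bob being a knave.
So Vera is a knave.

Bob: knave, Vera: knave, Viktor: knave, Tariq: knight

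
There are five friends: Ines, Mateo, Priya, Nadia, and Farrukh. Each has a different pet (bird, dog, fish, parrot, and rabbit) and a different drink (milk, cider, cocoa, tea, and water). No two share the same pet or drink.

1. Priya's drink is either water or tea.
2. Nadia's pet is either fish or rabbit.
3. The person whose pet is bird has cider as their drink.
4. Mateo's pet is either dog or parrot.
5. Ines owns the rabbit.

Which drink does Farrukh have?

cider

With clues 1–5, cocoa, milk, tea, and water are impossible for Farrukh's drink.
That leaves cider.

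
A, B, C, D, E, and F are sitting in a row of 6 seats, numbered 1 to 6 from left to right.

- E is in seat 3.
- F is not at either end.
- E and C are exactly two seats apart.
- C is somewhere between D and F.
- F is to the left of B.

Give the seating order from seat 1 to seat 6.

A, F, E, B, C, D

From clue 1: E → seat 3.
From clues 1–2: F is in {2,4,5}.
From clues 1–3: C is in {1,5}.
From clues 1–4: C → seat 5, D → seat 6.
From clues 1–5: A → seat 1, F → seat 2, B → seat 4.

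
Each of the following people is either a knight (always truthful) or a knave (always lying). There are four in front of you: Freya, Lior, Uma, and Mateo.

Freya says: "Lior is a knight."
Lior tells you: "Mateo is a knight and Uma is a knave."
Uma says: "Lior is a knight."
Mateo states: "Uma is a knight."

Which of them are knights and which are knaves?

Consider Freya. Suppose Freya is a knight.
Then no assignment of the remaining roles makes every statement match its speaker's type — contradiction.
So Freya is a knave.
Consider Lior. Suppose Lior is a knight.
Then Freya's statement comes out true, contradicting Freya being a knave.
So Lior is a knave.
With that fixed, Uma's statement is false, so Uma is a knave.
With that fixed, Mateo's statement is false, so Mateo is a knave.

Freya: knave, Lior: knave, Uma: knave, Mateo: knave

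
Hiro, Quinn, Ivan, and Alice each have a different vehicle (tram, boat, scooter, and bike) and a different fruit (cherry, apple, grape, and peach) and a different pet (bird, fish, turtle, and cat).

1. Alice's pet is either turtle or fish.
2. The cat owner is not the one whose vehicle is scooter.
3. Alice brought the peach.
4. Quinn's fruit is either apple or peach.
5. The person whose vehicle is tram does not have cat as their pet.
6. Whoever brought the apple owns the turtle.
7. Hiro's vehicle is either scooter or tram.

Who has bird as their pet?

Clue 1 rules out Alice for the one with pet bird.
With clues 1–6, Quinn is impossible for the one with pet bird.
With clues 1–7, Ivan is impossible for the one with pet bird.
That leaves Hiro.

Hiro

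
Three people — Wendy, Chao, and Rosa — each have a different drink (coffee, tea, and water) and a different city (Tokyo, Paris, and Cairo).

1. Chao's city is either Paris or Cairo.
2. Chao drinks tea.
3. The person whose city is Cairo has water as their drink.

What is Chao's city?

Paris

Clue 1 rules out Tokyo for Chao's city.
With clues 1–3, Cairo is impossible for Chao's city.
That leaves Paris.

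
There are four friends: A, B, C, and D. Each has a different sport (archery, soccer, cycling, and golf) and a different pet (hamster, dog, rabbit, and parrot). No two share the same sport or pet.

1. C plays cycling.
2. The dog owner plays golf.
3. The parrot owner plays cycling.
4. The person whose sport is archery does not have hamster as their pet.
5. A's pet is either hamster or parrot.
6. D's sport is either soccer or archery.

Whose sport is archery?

Clue 1 rules out C for the one with sport archery.
With clues 1–5, A is impossible for the one with sport archery.
With clues 1–6, B is impossible for the one with sport archery.
That leaves D.

D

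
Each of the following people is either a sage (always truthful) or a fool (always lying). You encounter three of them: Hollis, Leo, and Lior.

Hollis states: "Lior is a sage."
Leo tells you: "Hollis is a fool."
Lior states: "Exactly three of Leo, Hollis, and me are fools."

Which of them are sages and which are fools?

Hollis: fool, Leo: sage, Lior: fool

Consider Hollis. Suppose Hollis is a sage.
Then no assignment of the remaining roles makes every statement match its speaker's type — contradiction.
So Hollis is a fool.
With that fixed, Leo's statement is true, so Leo is a sage.
With that fixed, Lior's statement is false, so Lior is a fool.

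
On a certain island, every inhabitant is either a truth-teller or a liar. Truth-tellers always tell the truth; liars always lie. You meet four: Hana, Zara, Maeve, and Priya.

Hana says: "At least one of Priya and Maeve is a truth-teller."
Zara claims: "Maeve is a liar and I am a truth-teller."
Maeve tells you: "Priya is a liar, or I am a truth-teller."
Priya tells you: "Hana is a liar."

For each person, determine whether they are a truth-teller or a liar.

Consider Hana. Suppose Hana is a liar.
Then no assignment of the remaining roles makes every statement match its speaker's type — contradiction.
So Hana is a truth-teller.
With that fixed, Priya's statement is false, so Priya is a liar.
With that fixed, Maeve's statement is true, so Maeve is a truth-teller.
With that fixed, Zara's statement is false, so Zara is a liar.

Hana: truth-teller, Zara: liar, Maeve: truth-teller, Priya: liar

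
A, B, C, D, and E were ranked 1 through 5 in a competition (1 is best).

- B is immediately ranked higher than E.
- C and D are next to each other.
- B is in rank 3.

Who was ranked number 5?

With clue 1, B is ruled out for rank 5.
With clues 1–3, C, D, and E are ruled out for rank 5.
So rank 5 is A.

A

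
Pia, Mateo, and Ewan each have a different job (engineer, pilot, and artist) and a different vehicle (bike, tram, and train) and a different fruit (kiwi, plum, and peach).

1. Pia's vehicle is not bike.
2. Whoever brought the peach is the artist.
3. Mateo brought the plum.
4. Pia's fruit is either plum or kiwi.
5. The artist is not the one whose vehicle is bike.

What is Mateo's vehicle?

bike

With clues 1–5, train and tram are impossible for Mateo's vehicle.
That leaves bike.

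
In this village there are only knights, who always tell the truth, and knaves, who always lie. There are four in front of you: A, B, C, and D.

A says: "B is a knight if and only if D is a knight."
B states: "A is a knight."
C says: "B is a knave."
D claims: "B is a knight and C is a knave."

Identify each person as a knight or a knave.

Consider A. Suppose A is a knave.
Then no assignment of the remaining roles makes every statement match its speaker's type — contradiction.
So A is a knight.
With that fixed, B's statement is true, so B is a knight.
With that fixed, C's statement is false, so C is a knave.
With that fixed, D's statement is true, so D is a knight.

A: knight, B: knight, C: knave, D: knight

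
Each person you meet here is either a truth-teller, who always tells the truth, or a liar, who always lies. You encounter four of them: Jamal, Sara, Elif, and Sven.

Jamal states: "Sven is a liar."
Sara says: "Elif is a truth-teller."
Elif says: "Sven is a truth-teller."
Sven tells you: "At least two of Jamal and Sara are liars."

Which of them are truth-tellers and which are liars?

Consider Jamal. Suppose Jamal is a liar.
Then no assignment of the remaining roles makes every statement match its speaker's type — contradiction.
So Jamal is a truth-teller.
With that fixed, Sven's statement is false, so Sven is a liar.
With that fixed, Elif's statement is false, so Elif is a liar.
With that fixed, Sara's statement is false, so Sara is a liar.

Jamal: truth-teller, Sara: liar, Elif: liar, Sven: liar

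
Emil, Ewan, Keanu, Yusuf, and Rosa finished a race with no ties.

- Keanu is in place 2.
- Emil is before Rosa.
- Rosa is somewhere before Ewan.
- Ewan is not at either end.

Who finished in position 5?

With clue 1, Keanu is ruled out for place 5.
With clues 1–2, Emil is ruled out for place 5.
With clues 1–3, Rosa is ruled out for place 5.
With clues 1–4, Ewan is ruled out for place 5.
So place 5 is Yusuf.

Yusuf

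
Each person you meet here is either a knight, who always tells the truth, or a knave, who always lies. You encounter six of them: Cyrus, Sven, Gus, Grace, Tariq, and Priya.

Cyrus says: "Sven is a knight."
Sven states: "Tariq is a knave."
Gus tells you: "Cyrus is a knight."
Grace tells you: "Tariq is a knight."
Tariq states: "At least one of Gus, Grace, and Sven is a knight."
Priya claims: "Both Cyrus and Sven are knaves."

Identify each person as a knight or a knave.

Cyrus: knave, Sven: knave, Gus: knave, Grace: knight, Tariq: knight, Priya: knight

Consider Cyrus. Suppose Cyrus is a knight.
Then no assignment of the remaining roles makes every statement match its speaker's type — contradiction.
So Cyrus is a knave.
With that fixed, Gus's statement is false, so Gus is a knave.
Consider Sven. Suppose Sven is a knight.
Then Cyrus's statement comes out true, contradicting Cyrus being a knave.
So Sven is a knave.
With that fixed, Priya's statement is true, so Priya is a knight.
Consider Grace. Suppose Grace is a knave.
Then no assignment of the remaining roles makes every statement match its speaker's type — contradiction.
So Grace is a knight.
With that fixed, Tariq's statement is true, so Tariq is a knight.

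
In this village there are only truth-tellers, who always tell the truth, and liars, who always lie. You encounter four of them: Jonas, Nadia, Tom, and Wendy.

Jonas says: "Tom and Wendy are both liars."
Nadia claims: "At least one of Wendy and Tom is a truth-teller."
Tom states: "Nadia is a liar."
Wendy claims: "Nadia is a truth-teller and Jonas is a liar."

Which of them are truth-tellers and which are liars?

Consider Jonas. Suppose Jonas is a truth-teller.
Then no assignment of the remaining roles makes every statement match its speaker's type — contradiction.
So Jonas is a liar.
Consider Nadia. Suppose Nadia is a liar.
Then no assignment of the remaining roles makes every statement match its speaker's type — contradiction.
So Nadia is a truth-teller.
With that fixed, Tom's statement is false, so Tom is a liar.
With that fixed, Wendy's statement is true, so Wendy is a truth-teller.

Jonas: liar, Nadia: truth-teller, Tom: liar, Wendy: truth-teller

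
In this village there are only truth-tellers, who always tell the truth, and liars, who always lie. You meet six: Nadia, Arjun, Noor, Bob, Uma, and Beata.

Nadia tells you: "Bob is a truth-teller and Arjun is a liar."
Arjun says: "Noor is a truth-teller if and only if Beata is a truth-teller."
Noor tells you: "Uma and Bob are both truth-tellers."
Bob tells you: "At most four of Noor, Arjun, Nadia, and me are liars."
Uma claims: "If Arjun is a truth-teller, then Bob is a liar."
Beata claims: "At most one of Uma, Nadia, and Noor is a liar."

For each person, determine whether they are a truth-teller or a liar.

Regardless of anyone's role, Bob's statement is true, so Bob is a truth-teller.
Consider Nadia. Suppose Nadia is a truth-teller.
Then no assignment of the remaining roles makes every statement match its speaker's type — contradiction.
So Nadia is a liar.
Consider Arjun. Suppose Arjun is a liar.
Then Nadia's statement comes out true, contradicting Nadia being a liar.
So Arjun is a truth-teller.
With that fixed, Uma's statement is false, so Uma is a liar.
With that fixed, Beata's statement is false, so Beata is a liar.
With that fixed, Noor's statement is false, so Noor is a liar.

Nadia: liar, Arjun: truth-teller, Noor: liar, Bob: truth-teller, Uma: liar, Beata: liar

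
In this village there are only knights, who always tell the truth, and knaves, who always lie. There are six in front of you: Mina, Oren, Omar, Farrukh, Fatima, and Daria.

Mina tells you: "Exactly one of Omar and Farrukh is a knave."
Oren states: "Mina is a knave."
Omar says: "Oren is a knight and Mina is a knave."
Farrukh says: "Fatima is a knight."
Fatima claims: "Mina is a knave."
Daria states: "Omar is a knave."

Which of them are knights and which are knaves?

Consider Mina. Suppose Mina is a knight.
Then no assignment of the remaining roles makes every statement match its speaker's type — contradiction.
So Mina is a knave.
With that fixed, Oren's statement is true, so Oren is a knight.
With that fixed, Omar's statement is true, so Omar is a knight.
With that fixed, Fatima's statement is true, so Fatima is a knight.
With that fixed, Daria's statement is false, so Daria is a knave.
With that fixed, Farrukh's statement is true, so Farrukh is a knight.

Mina: knave, Oren: knight, Omar: knight, Farrukh: knight, Fatima: knight, Daria: knave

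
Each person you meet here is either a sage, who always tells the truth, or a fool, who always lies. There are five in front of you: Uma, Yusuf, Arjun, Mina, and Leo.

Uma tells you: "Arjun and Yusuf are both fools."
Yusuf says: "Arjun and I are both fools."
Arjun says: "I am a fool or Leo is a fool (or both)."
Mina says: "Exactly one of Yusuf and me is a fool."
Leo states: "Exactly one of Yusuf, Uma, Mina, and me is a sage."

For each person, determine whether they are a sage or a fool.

Uma: fool, Yusuf: fool, Arjun: sage, Mina: fool, Leo: fool

Consider Uma. Suppose Uma is a sage.
Then no assignment of the remaining roles makes every statement match its speaker's type — contradiction.
So Uma is a fool.
Consider Yusuf. Suppose Yusuf is a sage.
Then Yusuf's own statement would have to be true, but it can't be — contradiction.
So Yusuf is a fool.
Consider Arjun. Suppose Arjun is a fool.
Then Uma's statement comes out true, contradicting Uma being a fool.
So Arjun is a sage.
Consider Mina. Suppose Mina is a sage.
Then whichever role Leo has, Leo's statement has the wrong truth value — contradiction.
So Mina is a fool.
Consider Leo. Suppose Leo is a sage.
Then Arjun's statement comes out false, contradicting Arjun being a sage.
So Leo is a fool.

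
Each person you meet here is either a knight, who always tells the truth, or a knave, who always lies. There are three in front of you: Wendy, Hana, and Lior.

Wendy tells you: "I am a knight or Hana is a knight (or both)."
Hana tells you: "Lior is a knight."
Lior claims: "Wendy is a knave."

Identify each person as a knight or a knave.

Consider Wendy. Suppose Wendy is a knave.
Then no assignment of the remaining roles makes every statement match its speaker's type — contradiction.
So Wendy is a knight.
With that fixed, Lior's statement is false, so Lior is a knave.
With that fixed, Hana's statement is false, so Hana is a knave.

Wendy: knight, Hana: knave, Lior: knave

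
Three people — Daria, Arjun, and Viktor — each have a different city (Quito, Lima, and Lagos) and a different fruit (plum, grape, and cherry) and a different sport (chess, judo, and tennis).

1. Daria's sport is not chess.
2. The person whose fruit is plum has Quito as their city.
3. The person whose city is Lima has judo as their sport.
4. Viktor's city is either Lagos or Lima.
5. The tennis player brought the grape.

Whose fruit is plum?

With clues 1–4, Viktor is impossible for the one with fruit plum.
With clues 1–5, Daria is impossible for the one with fruit plum.
That leaves Arjun.

Arjun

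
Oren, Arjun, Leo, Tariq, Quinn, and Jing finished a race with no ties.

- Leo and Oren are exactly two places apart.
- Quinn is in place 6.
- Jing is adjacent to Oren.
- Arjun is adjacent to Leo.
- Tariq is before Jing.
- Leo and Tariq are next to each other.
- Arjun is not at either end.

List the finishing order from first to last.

Tariq, Leo, Arjun, Oren, Jing, Quinn

From clues 1–2: Quinn → place 6.
From clues 1–3: Oren is in {1,2,3,4,5}.
From clues 1–4: Tariq is in {1,3,5}.
From clues 1–5: Tariq is in {1,3}.
From clues 1–6: Leo → place 2, Oren → place 4, Jing → place 5.
From clues 1–7: Tariq → place 1, Arjun → place 3.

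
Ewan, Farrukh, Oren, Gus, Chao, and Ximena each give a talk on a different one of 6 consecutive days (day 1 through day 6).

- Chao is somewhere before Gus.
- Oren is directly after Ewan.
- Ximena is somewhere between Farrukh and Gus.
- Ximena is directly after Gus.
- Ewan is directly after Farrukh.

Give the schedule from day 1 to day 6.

Chao, Gus, Ximena, Farrukh, Ewan, Oren

From clue 1: Gus is in {2,3,4,5,6}.
From clues 1–2: Ewan is in {1,2,3,4,5}.
From clues 1–3: Gus is in {2,4,6}.
From clues 1–4: Farrukh is in {4,6}.
From clues 1–5: Chao → day 1, Gus → day 2, Ximena → day 3, Farrukh → day 4, Ewan → day 5, Oren → day 6.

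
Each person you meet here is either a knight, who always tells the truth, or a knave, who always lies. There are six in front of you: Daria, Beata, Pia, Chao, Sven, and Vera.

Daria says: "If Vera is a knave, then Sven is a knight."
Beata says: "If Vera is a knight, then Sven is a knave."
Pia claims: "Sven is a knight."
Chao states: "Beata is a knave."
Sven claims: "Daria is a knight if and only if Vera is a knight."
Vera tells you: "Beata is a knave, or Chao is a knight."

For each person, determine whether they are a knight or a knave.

Daria: knight, Beata: knave, Pia: knight, Chao: knight, Sven: knight, Vera: knight

Consider Daria. Suppose Daria is a knave.
Then no assignment of the remaining roles makes every statement match its speaker's type — contradiction.
So Daria is a knight.
Consider Beata. Suppose Beata is a knight.
Then no assignment of the remaining roles makes every statement match its speaker's type — contradiction.
So Beata is a knave.
With that fixed, Chao's statement is true, so Chao is a knight.
With that fixed, Vera's statement is true, so Vera is a knight.
With that fixed, Sven's statement is true, so Sven is a knight.
With that fixed, Pia's statement is true, so Pia is a knight.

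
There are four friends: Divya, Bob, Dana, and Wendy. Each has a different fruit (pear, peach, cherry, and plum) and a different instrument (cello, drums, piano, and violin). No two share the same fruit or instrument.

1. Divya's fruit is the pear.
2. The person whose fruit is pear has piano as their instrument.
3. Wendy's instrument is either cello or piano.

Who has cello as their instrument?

Wendy

With clues 1–2, Divya is impossible for the one with instrument cello.
With clues 1–3, Bob and Dana are impossible for the one with instrument cello.
That leaves Wendy.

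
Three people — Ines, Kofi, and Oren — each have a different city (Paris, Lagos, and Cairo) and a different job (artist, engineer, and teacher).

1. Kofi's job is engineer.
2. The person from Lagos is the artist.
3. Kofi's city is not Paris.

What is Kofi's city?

Cairo

With clues 1–2, Lagos is impossible for Kofi's city.
With clues 1–3, Paris is impossible for Kofi's city.
That leaves Cairo.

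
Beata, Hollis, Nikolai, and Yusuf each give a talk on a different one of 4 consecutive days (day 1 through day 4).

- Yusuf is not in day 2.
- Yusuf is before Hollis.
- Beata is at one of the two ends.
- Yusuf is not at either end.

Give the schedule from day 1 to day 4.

Beata, Nikolai, Yusuf, Hollis

From clue 1: Yusuf is in {1,3,4}.
From clues 1–2: Yusuf is in {1,3}.
From clues 1–3: Beata is in {1,4}.
From clues 1–4: Beata → day 1, Nikolai → day 2, Yusuf → day 3, Hollis → day 4.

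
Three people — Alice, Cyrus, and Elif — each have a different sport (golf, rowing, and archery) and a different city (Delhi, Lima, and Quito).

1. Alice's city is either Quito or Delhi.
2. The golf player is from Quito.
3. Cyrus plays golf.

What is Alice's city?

Delhi

Clue 1 rules out Lima for Alice's city.
With clues 1–3, Quito is impossible for Alice's city.
That leaves Delhi.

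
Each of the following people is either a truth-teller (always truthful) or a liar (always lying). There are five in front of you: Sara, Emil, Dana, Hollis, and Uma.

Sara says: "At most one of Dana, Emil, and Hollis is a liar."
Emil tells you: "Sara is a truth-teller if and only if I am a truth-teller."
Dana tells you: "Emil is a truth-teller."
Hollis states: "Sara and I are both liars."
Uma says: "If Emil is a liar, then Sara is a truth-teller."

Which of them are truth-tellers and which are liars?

Consider Sara. Suppose Sara is a liar.
Then whichever role Emil has, Emil's statement has the wrong truth value — contradiction.
So Sara is a truth-teller.
With that fixed, Hollis's statement is false, so Hollis is a liar.
With that fixed, Uma's statement is true, so Uma is a truth-teller.
Consider Emil. Suppose Emil is a liar.
Then Sara's statement comes out false, contradicting Sara being a truth-teller.
So Emil is a truth-teller.
With that fixed, Dana's statement is true, so Dana is a truth-teller.

Sara: truth-teller, Emil: truth-teller, Dana: truth-teller, Hollis: liar, Uma: truth-teller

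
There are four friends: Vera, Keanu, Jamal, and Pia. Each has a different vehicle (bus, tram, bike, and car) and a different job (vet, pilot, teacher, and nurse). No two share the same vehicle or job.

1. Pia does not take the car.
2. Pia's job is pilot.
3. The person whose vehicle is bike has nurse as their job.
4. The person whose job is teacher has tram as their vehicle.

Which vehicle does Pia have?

Clue 1 rules out car for Pia's vehicle.
With clues 1–3, bike is impossible for Pia's vehicle.
With clues 1–4, tram is impossible for Pia's vehicle.
That leaves bus.

bus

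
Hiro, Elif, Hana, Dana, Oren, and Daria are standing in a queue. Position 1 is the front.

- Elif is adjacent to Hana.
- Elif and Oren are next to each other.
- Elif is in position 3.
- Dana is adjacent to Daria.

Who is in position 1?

Hiro

With clues 1–2, Elif is ruled out for position 1.
With clues 1–3, Hana and Oren are ruled out for position 1.
With clues 1–4, Dana and Daria are ruled out for position 1.
So position 1 is Hiro.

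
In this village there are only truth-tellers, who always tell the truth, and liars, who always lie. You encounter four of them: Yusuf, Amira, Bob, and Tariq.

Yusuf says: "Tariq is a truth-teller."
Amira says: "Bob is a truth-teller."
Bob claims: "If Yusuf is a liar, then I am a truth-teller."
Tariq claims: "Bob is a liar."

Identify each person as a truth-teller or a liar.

Yusuf: liar, Amira: truth-teller, Bob: truth-teller, Tariq: liar

Consider Yusuf. Suppose Yusuf is a truth-teller.
Then no assignment of the remaining roles makes every statement match its speaker's type — contradiction.
So Yusuf is a liar.
Consider Amira. Suppose Amira is a liar.
Then no assignment of the remaining roles makes every statement match its speaker's type — contradiction.
So Amira is a truth-teller.
Consider Bob. Suppose Bob is a liar.
Then Amira's statement comes out false, contradicting Amira being a truth-teller.
So Bob is a truth-teller.
With that fixed, Tariq's statement is false, so Tariq is a liar.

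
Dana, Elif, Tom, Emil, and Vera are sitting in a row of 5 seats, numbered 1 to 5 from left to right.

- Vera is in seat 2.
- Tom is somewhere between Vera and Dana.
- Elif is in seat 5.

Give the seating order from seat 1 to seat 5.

Emil, Vera, Tom, Dana, Elif

From clue 1: Vera → seat 2.
From clues 1–2: Dana is in {4,5}.
From clues 1–3: Emil → seat 1, Tom → seat 3, Dana → seat 4, Elif → seat 5.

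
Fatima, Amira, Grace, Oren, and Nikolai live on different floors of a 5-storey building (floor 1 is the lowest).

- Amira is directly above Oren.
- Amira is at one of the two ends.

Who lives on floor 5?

Amira

With clue 1, Oren is ruled out for floor 5.
With clues 1–2, Fatima, Grace, and Nikolai are ruled out for floor 5.
So floor 5 is Amira.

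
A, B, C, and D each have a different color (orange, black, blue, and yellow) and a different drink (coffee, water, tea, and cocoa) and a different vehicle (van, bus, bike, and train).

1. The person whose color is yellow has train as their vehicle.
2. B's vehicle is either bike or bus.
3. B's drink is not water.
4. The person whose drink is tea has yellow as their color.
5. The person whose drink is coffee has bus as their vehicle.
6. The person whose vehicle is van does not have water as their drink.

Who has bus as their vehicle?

B

With clues 1–6, A, C, and D are impossible for the one with vehicle bus.
That leaves B.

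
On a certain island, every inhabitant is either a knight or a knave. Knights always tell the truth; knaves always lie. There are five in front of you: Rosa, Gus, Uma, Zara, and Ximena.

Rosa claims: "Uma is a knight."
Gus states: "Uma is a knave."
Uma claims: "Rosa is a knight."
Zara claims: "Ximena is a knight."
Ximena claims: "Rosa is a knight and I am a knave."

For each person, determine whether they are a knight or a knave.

Consider Rosa. Suppose Rosa is a knight.
Then whichever role Ximena has, Ximena's statement has the wrong truth value — contradiction.
So Rosa is a knave.
With that fixed, Uma's statement is false, so Uma is a knave.
With that fixed, Ximena's statement is false, so Ximena is a knave.
With that fixed, Gus's statement is true, so Gus is a knight.
With that fixed, Zara's statement is false, so Zara is a knave.

Rosa: knave, Gus: knight, Uma: knave, Zara: knave, Ximena: knave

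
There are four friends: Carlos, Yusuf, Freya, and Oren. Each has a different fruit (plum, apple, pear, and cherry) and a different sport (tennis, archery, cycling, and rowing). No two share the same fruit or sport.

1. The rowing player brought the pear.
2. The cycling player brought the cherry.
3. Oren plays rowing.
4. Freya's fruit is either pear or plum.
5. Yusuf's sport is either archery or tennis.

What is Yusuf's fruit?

apple

With clues 1–3, pear is impossible for Yusuf's fruit.
With clues 1–4, plum is impossible for Yusuf's fruit.
With clues 1–5, cherry is impossible for Yusuf's fruit.
That leaves apple.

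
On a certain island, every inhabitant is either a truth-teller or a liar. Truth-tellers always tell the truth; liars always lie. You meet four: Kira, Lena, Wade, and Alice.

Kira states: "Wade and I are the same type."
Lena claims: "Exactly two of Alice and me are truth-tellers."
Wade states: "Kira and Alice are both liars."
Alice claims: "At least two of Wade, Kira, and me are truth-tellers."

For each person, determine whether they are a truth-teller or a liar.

Consider Kira. Suppose Kira is a truth-teller.
Then no assignment of the remaining roles makes every statement match its speaker's type — contradiction.
So Kira is a liar.
Consider Lena. Suppose Lena is a truth-teller.
Then no assignment of the remaining roles makes every statement match its speaker's type — contradiction.
So Lena is a liar.
Consider Wade. Suppose Wade is a liar.
Then Kira's statement comes out true, contradicting Kira being a liar.
So Wade is a truth-teller.
Consider Alice. Suppose Alice is a truth-teller.
Then Wade's statement comes out false, contradicting Wade being a truth-teller.
So Alice is a liar.

Kira: liar, Lena: liar, Wade: truth-teller, Alice: liar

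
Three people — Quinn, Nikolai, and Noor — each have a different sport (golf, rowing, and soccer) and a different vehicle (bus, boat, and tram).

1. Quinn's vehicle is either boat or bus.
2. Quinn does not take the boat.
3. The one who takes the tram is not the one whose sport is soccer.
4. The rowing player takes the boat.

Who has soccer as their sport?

With clues 1–4, Nikolai and Noor are impossible for the one with sport soccer.
That leaves Quinn.

Quinn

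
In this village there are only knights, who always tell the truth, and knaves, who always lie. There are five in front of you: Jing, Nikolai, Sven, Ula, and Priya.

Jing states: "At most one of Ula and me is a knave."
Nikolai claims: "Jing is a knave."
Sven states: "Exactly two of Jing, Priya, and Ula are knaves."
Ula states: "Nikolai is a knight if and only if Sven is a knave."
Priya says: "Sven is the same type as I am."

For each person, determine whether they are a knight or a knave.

Jing: knave, Nikolai: knight, Sven: knight, Ula: knave, Priya: knight

Consider Jing. Suppose Jing is a knight.
Then no assignment of the remaining roles makes every statement match its speaker's type — contradiction.
So Jing is a knave.
With that fixed, Nikolai's statement is true, so Nikolai is a knight.
Consider Sven. Suppose Sven is a knave.
Then whichever role Priya has, Priya's statement has the wrong truth value — contradiction.
So Sven is a knight.
With that fixed, Ula's statement is false, so Ula is a knave.
Consider Priya. Suppose Priya is a knave.
Then Sven's statement comes out false, contradicting Sven being a knight.
So Priya is a knight.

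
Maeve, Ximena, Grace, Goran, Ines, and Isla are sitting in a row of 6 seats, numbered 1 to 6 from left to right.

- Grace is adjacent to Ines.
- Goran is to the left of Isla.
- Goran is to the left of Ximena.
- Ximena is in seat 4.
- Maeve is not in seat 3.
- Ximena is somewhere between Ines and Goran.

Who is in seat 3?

With clues 1–4, Ximena is ruled out for seat 3.
With clues 1–5, Maeve is ruled out for seat 3.
With clues 1–6, Goran, Grace, and Ines are ruled out for seat 3.
So seat 3 is Isla.

Isla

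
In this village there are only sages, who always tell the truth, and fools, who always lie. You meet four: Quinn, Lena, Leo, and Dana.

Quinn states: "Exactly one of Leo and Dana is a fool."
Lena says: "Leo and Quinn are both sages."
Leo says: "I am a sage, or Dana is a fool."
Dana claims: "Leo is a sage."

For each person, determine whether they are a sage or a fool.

Consider Quinn. Suppose Quinn is a sage.
Then no assignment of the remaining roles makes every statement match its speaker's type — contradiction.
So Quinn is a fool.
With that fixed, Lena's statement is false, so Lena is a fool.
Consider Leo. Suppose Leo is a fool.
Then no assignment of the remaining roles makes every statement match its speaker's type — contradiction.
So Leo is a sage.
With that fixed, Dana's statement is true, so Dana is a sage.

Quinn: fool, Lena: fool, Leo: sage, Dana: sage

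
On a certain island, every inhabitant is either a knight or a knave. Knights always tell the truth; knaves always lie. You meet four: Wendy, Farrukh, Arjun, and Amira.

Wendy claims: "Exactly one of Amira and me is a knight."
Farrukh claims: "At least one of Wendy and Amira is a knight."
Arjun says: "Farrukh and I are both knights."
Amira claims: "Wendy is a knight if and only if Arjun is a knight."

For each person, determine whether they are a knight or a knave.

Consider Wendy. Suppose Wendy is a knave.
Then no assignment of the remaining roles makes every statement match its speaker's type — contradiction.
So Wendy is a knight.
With that fixed, Farrukh's statement is true, so Farrukh is a knight.
Consider Arjun. Suppose Arjun is a knight.
Then no assignment of the remaining roles makes every statement match its speaker's type — contradiction.
So Arjun is a knave.
With that fixed, Amira's statement is false, so Amira is a knave.

Wendy: knight, Farrukh: knight, Arjun: knave, Amira: knave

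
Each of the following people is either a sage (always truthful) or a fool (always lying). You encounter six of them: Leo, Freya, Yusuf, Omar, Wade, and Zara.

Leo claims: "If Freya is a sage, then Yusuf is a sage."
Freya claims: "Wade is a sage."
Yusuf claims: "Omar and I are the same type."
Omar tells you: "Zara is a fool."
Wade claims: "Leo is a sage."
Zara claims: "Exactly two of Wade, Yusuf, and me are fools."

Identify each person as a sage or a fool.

Consider Leo. Suppose Leo is a fool.
Then no assignment of the remaining roles makes every statement match its speaker's type — contradiction.
So Leo is a sage.
With that fixed, Wade's statement is true, so Wade is a sage.
With that fixed, Freya's statement is true, so Freya is a sage.
Consider Yusuf. Suppose Yusuf is a fool.
Then Leo's statement comes out false, contradicting Leo being a sage.
So Yusuf is a sage.
With that fixed, Zara's statement is false, so Zara is a fool.
With that fixed, Omar's statement is true, so Omar is a sage.

Leo: sage, Freya: sage, Yusuf: sage, Omar: sage, Wade: sage, Zara: fool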